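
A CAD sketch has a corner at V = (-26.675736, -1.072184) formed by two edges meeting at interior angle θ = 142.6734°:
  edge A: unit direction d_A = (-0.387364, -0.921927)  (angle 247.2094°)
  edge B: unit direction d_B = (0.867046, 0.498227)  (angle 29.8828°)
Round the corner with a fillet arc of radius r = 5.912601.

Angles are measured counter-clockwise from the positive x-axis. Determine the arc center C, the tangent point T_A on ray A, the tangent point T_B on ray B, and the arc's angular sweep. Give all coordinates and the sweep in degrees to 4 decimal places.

center=(-21.9984,-5.2037) T_A=(-27.4493,-2.9133) T_B=(-24.9442,-0.0772) sweep=37.3266

bisector direction at 318.5461° = (0.749489,-0.662017)
center distance |VC| = r/sin(θ/2) = 5.912601/sin(71.3367°) = 6.240769
C = V + |VC|·bis = (-21.9984,-5.2037)
T_A = V + ((C−V)·d_A)·d_A = V + 1.9971·d_A = (-27.4493,-2.9133)
T_B = V + ((C−V)·d_B)·d_B = V + 1.9971·d_B = (-24.9442,-0.0772)
sweep = 180° − θ = 37.3266°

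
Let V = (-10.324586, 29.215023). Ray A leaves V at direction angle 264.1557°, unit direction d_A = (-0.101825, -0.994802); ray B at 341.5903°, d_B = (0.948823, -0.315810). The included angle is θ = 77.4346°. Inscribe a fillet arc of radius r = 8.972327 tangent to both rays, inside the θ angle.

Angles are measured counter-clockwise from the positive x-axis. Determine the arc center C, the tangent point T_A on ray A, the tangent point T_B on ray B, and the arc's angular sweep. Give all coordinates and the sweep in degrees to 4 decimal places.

bisector direction at 302.8730° = (0.542779,-0.839876)
center distance |VC| = r/sin(θ/2) = 8.972327/sin(38.7173°) = 14.344746
C = V + |VC|·bis = (-2.5386,17.1672)
T_A = V + ((C−V)·d_A)·d_A = V + 11.1924·d_A = (-11.4643,18.0808)
T_B = V + ((C−V)·d_B)·d_B = V + 11.1924·d_B = (0.2950,25.6804)
sweep = 180° − θ = 102.5654°

center=(-2.5386,17.1672) T_A=(-11.4643,18.0808) T_B=(0.2950,25.6804) sweep=102.5654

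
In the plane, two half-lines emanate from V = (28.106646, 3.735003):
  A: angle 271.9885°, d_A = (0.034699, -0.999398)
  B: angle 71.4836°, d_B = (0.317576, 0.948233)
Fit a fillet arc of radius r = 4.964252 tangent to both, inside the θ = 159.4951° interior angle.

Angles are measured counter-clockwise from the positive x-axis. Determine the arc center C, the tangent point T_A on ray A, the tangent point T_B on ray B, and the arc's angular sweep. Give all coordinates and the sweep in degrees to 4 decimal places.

bisector direction at 351.7361° = (0.989616,-0.143734)
center distance |VC| = r/sin(θ/2) = 4.964252/sin(79.7476°) = 5.044802
C = V + |VC|·bis = (33.0991,3.0099)
T_A = V + ((C−V)·d_A)·d_A = V + 0.8979·d_A = (28.1378,2.8376)
T_B = V + ((C−V)·d_B)·d_B = V + 0.8979·d_B = (28.3918,4.5864)
sweep = 180° − θ = 20.5049°

center=(33.0991,3.0099) T_A=(28.1378,2.8376) T_B=(28.3918,4.5864) sweep=20.5049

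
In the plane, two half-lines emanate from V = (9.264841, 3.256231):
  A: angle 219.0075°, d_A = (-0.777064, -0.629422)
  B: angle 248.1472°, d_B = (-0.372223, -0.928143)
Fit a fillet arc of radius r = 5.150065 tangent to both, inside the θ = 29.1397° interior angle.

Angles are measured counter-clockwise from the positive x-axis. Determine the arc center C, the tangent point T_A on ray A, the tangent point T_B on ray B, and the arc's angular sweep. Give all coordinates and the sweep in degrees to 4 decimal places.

bisector direction at 233.5773° = (-0.593737,-0.804659)
center distance |VC| = r/sin(θ/2) = 5.150065/sin(14.5699°) = 20.472504
C = V + |VC|·bis = (-2.8904,-13.2172)
T_A = V + ((C−V)·d_A)·d_A = V + 19.8141·d_A = (-6.1320,-9.2152)
T_B = V + ((C−V)·d_B)·d_B = V + 19.8141·d_B = (1.8896,-15.1341)
sweep = 180° − θ = 150.8603°

center=(-2.8904,-13.2172) T_A=(-6.1320,-9.2152) T_B=(1.8896,-15.1341) sweep=150.8603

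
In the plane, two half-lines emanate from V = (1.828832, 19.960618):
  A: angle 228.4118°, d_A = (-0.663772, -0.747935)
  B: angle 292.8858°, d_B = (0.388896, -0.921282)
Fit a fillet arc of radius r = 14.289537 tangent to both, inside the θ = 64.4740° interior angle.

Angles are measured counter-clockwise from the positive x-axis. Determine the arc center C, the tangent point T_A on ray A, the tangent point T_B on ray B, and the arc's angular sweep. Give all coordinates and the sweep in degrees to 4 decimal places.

bisector direction at 260.6488° = (-0.162486,-0.986711)
center distance |VC| = r/sin(θ/2) = 14.289537/sin(32.2370°) = 26.788398
C = V + |VC|·bis = (-2.5239,-6.4718)
T_A = V + ((C−V)·d_A)·d_A = V + 22.6589·d_A = (-13.2115,3.0132)
T_B = V + ((C−V)·d_B)·d_B = V + 22.6589·d_B = (10.6408,-0.9146)
sweep = 180° − θ = 115.5260°

center=(-2.5239,-6.4718) T_A=(-13.2115,3.0132) T_B=(10.6408,-0.9146) sweep=115.5260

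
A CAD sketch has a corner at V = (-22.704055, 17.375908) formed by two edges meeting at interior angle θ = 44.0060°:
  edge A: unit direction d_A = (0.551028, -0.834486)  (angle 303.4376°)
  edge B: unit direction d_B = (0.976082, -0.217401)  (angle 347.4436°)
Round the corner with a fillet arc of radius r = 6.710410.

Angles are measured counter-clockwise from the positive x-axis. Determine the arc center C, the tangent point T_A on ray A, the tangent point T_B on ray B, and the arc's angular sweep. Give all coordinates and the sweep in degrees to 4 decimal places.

center=(-7.9537,7.2158) T_A=(-13.5535,3.5181) T_B=(-6.4949,13.7657) sweep=135.9940

bisector direction at 325.4406° = (0.823539,-0.567260)
center distance |VC| = r/sin(θ/2) = 6.710410/sin(22.0030°) = 17.910898
C = V + |VC|·bis = (-7.9537,7.2158)
T_A = V + ((C−V)·d_A)·d_A = V + 16.6063·d_A = (-13.5535,3.5181)
T_B = V + ((C−V)·d_B)·d_B = V + 16.6063·d_B = (-6.4949,13.7657)
sweep = 180° − θ = 135.9940°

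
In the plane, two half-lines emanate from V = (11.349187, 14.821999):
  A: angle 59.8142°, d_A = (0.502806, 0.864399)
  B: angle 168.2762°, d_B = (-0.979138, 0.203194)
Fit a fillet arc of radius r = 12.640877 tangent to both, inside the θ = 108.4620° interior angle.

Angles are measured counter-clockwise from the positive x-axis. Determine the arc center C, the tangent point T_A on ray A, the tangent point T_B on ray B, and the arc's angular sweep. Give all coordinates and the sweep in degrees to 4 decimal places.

center=(5.0012,29.0496) T_A=(15.9280,22.6936) T_B=(2.4327,16.6724) sweep=71.5380

bisector direction at 114.0452° = (-0.407457,0.913224)
center distance |VC| = r/sin(θ/2) = 12.640877/sin(54.2310°) = 15.579474
C = V + |VC|·bis = (5.0012,29.0496)
T_A = V + ((C−V)·d_A)·d_A = V + 9.1065·d_A = (15.9280,22.6936)
T_B = V + ((C−V)·d_B)·d_B = V + 9.1065·d_B = (2.4327,16.6724)
sweep = 180° − θ = 71.5380°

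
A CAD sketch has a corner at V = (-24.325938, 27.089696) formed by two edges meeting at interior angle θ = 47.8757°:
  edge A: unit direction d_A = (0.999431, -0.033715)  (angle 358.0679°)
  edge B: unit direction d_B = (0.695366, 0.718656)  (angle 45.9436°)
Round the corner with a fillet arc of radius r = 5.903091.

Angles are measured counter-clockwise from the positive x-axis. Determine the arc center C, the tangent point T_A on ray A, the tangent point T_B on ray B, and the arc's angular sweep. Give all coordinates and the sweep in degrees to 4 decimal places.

bisector direction at 22.0057° = (0.927146,0.374700)
center distance |VC| = r/sin(θ/2) = 5.903091/sin(23.9379°) = 14.548754
C = V + |VC|·bis = (-10.8371,32.5411)
T_A = V + ((C−V)·d_A)·d_A = V + 13.2974·d_A = (-11.0361,26.6414)
T_B = V + ((C−V)·d_B)·d_B = V + 13.2974·d_B = (-15.0794,36.6459)
sweep = 180° − θ = 132.1243°

center=(-10.8371,32.5411) T_A=(-11.0361,26.6414) T_B=(-15.0794,36.6459) sweep=132.1243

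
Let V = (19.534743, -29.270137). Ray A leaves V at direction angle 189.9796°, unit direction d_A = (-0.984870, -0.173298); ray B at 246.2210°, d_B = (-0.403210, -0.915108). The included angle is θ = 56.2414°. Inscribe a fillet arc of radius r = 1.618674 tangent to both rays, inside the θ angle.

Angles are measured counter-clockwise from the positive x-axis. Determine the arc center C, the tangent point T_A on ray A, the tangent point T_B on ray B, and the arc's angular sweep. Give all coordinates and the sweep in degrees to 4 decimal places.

bisector direction at 218.1003° = (-0.786932,-0.617040)
center distance |VC| = r/sin(θ/2) = 1.618674/sin(28.1207°) = 3.434265
C = V + |VC|·bis = (16.8322,-31.3892)
T_A = V + ((C−V)·d_A)·d_A = V + 3.0289·d_A = (16.5517,-29.7950)
T_B = V + ((C−V)·d_B)·d_B = V + 3.0289·d_B = (18.3135,-32.0419)
sweep = 180° − θ = 123.7586°

center=(16.8322,-31.3892) T_A=(16.5517,-29.7950) T_B=(18.3135,-32.0419) sweep=123.7586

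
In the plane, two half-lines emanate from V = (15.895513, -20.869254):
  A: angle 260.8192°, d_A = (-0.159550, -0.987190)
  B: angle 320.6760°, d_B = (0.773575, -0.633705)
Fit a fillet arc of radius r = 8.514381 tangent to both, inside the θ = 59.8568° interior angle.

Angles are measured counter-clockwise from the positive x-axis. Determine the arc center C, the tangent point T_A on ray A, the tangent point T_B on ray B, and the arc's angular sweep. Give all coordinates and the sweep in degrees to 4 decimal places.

bisector direction at 290.7476° = (0.354252,-0.935150)
center distance |VC| = r/sin(θ/2) = 8.514381/sin(29.9284°) = 17.065713
C = V + |VC|·bis = (21.9411,-36.8283)
T_A = V + ((C−V)·d_A)·d_A = V + 14.7900·d_A = (13.5358,-35.4698)
T_B = V + ((C−V)·d_B)·d_B = V + 14.7900·d_B = (27.3367,-30.2417)
sweep = 180° − θ = 120.1432°

center=(21.9411,-36.8283) T_A=(13.5358,-35.4698) T_B=(27.3367,-30.2417) sweep=120.1432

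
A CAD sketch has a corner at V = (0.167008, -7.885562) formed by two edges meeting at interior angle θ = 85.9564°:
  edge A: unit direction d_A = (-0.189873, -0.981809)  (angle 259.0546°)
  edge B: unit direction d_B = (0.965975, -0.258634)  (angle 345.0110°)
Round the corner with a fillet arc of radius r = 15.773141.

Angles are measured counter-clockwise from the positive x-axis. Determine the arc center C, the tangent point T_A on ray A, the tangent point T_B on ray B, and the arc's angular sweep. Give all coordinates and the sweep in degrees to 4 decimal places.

bisector direction at 302.0328° = (0.530405,-0.847745)
center distance |VC| = r/sin(θ/2) = 15.773141/sin(42.9782°) = 23.137270
C = V + |VC|·bis = (12.4391,-27.5001)
T_A = V + ((C−V)·d_A)·d_A = V + 16.9275·d_A = (-3.0471,-24.5052)
T_B = V + ((C−V)·d_B)·d_B = V + 16.9275·d_B = (16.5186,-12.2636)
sweep = 180° − θ = 94.0436°

center=(12.4391,-27.5001) T_A=(-3.0471,-24.5052) T_B=(16.5186,-12.2636) sweep=94.0436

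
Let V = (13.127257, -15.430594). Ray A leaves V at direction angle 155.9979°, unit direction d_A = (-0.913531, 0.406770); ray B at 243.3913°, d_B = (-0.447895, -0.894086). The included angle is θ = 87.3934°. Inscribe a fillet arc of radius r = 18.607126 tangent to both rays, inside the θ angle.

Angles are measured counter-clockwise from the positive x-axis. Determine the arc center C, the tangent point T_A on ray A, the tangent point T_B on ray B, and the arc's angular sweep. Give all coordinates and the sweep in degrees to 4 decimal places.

bisector direction at 199.6946° = (-0.941502,-0.337007)
center distance |VC| = r/sin(θ/2) = 18.607126/sin(43.6967°) = 26.934030
C = V + |VC|·bis = (-12.2312,-24.5075)
T_A = V + ((C−V)·d_A)·d_A = V + 19.4735·d_A = (-4.6624,-7.5094)
T_B = V + ((C−V)·d_B)·d_B = V + 19.4735·d_B = (4.4052,-32.8416)
sweep = 180° − θ = 92.6066°

center=(-12.2312,-24.5075) T_A=(-4.6624,-7.5094) T_B=(4.4052,-32.8416) sweep=92.6066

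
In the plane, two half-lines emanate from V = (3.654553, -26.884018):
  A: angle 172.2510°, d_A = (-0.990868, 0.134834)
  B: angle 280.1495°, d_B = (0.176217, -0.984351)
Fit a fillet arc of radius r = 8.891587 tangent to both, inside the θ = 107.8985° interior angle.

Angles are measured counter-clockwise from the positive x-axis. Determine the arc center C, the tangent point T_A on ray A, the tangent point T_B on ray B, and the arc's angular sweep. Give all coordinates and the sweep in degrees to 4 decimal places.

center=(-3.9574,-34.8217) T_A=(-2.7585,-26.0114) T_B=(4.7951,-33.2549) sweep=72.1015

bisector direction at 226.2002° = (-0.692140,-0.721763)
center distance |VC| = r/sin(θ/2) = 8.891587/sin(53.9492°) = 10.997688
C = V + |VC|·bis = (-3.9574,-34.8217)
T_A = V + ((C−V)·d_A)·d_A = V + 6.4722·d_A = (-2.7585,-26.0114)
T_B = V + ((C−V)·d_B)·d_B = V + 6.4722·d_B = (4.7951,-33.2549)
sweep = 180° − θ = 72.1015°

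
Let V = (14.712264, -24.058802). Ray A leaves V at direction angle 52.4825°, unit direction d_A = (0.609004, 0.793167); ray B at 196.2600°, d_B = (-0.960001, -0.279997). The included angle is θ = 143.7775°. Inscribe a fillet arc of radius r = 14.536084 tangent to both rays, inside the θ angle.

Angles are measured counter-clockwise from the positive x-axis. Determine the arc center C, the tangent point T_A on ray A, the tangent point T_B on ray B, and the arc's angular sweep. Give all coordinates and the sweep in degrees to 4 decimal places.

center=(6.0781,-11.4353) T_A=(17.6076,-20.2879) T_B=(10.1481,-25.3900) sweep=36.2225

bisector direction at 124.3713° = (-0.564553,0.825397)
center distance |VC| = r/sin(θ/2) = 14.536084/sin(71.8888°) = 15.293821
C = V + |VC|·bis = (6.0781,-11.4353)
T_A = V + ((C−V)·d_A)·d_A = V + 4.7543·d_A = (17.6076,-20.2879)
T_B = V + ((C−V)·d_B)·d_B = V + 4.7543·d_B = (10.1481,-25.3900)
sweep = 180° − θ = 36.2225°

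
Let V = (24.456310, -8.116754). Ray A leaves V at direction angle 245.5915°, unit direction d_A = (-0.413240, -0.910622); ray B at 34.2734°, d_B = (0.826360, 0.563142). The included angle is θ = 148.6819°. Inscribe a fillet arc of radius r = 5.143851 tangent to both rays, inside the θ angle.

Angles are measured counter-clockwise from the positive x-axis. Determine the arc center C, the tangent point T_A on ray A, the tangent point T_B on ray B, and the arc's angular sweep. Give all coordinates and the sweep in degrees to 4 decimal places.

center=(28.5446,-11.5554) T_A=(23.8605,-9.4298) T_B=(25.6478,-7.3048) sweep=31.3181

bisector direction at 319.9325° = (0.765286,-0.643690)
center distance |VC| = r/sin(θ/2) = 5.143851/sin(74.3410°) = 5.342124
C = V + |VC|·bis = (28.5446,-11.5554)
T_A = V + ((C−V)·d_A)·d_A = V + 1.4419·d_A = (23.8605,-9.4298)
T_B = V + ((C−V)·d_B)·d_B = V + 1.4419·d_B = (25.6478,-7.3048)
sweep = 180° − θ = 31.3181°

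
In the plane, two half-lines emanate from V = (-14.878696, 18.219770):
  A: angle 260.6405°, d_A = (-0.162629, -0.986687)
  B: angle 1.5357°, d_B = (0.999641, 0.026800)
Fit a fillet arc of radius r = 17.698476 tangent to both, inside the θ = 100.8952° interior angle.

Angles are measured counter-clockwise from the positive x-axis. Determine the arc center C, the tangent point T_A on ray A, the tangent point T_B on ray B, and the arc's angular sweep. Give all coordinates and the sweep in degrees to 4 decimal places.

center=(0.2071,0.9194) T_A=(-17.2558,3.7977) T_B=(-0.2672,18.6115) sweep=79.1048

bisector direction at 311.0881° = (0.657219,-0.753700)
center distance |VC| = r/sin(θ/2) = 17.698476/sin(50.4476°) = 22.953955
C = V + |VC|·bis = (0.2071,0.9194)
T_A = V + ((C−V)·d_A)·d_A = V + 14.6167·d_A = (-17.2558,3.7977)
T_B = V + ((C−V)·d_B)·d_B = V + 14.6167·d_B = (-0.2672,18.6115)
sweep = 180° − θ = 79.1048°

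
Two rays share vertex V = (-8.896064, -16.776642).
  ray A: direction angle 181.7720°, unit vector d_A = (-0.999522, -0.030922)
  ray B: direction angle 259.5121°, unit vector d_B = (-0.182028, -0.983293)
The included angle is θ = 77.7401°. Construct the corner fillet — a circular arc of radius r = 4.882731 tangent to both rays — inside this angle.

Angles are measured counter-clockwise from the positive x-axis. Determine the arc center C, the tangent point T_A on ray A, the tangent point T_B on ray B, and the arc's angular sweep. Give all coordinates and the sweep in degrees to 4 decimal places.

bisector direction at 220.6420° = (-0.758793,-0.651331)
center distance |VC| = r/sin(θ/2) = 4.882731/sin(38.8700°) = 7.780548
C = V + |VC|·bis = (-14.7999,-21.8444)
T_A = V + ((C−V)·d_A)·d_A = V + 6.0577·d_A = (-14.9509,-16.9640)
T_B = V + ((C−V)·d_B)·d_B = V + 6.0577·d_B = (-9.9987,-22.7331)
sweep = 180° − θ = 102.2599°

center=(-14.7999,-21.8444) T_A=(-14.9509,-16.9640) T_B=(-9.9987,-22.7331) sweep=102.2599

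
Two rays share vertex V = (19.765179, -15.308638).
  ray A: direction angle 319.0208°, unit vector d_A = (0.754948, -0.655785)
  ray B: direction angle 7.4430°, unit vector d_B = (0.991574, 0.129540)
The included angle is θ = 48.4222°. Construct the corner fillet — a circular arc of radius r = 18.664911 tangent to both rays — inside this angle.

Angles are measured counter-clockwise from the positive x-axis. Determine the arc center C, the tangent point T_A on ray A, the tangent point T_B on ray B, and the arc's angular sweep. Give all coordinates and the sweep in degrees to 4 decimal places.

bisector direction at 343.2319° = (0.957480,-0.288499)
center distance |VC| = r/sin(θ/2) = 18.664911/sin(24.2111°) = 45.513102
C = V + |VC|·bis = (63.3431,-28.4391)
T_A = V + ((C−V)·d_A)·d_A = V + 41.5098·d_A = (51.1029,-42.5301)
T_B = V + ((C−V)·d_B)·d_B = V + 41.5098·d_B = (60.9252,-9.9315)
sweep = 180° − θ = 131.5778°

center=(63.3431,-28.4391) T_A=(51.1029,-42.5301) T_B=(60.9252,-9.9315) sweep=131.5778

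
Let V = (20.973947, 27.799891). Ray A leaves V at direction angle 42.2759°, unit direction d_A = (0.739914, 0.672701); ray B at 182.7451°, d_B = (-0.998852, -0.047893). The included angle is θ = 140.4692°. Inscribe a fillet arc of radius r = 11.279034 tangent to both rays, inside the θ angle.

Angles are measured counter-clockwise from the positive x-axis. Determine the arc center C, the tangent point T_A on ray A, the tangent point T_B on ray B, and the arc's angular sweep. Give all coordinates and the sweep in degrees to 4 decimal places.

bisector direction at 112.5105° = (-0.382853,0.923809)
center distance |VC| = r/sin(θ/2) = 11.279034/sin(70.2346°) = 11.985136
C = V + |VC|·bis = (16.3854,38.8719)
T_A = V + ((C−V)·d_A)·d_A = V + 4.0530·d_A = (23.9728,30.5264)
T_B = V + ((C−V)·d_B)·d_B = V + 4.0530·d_B = (16.9256,27.6058)
sweep = 180° − θ = 39.5308°

center=(16.3854,38.8719) T_A=(23.9728,30.5264) T_B=(16.9256,27.6058) sweep=39.5308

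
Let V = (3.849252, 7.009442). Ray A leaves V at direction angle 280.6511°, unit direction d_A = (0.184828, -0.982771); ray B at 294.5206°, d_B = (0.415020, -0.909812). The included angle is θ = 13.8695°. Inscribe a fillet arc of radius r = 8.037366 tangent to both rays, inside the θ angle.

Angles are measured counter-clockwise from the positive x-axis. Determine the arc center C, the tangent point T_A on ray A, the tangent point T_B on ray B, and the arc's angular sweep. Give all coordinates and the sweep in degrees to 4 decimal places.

bisector direction at 287.5858° = (0.302134,-0.953265)
center distance |VC| = r/sin(θ/2) = 8.037366/sin(6.9348°) = 66.568142
C = V + |VC|·bis = (23.9618,-56.4477)
T_A = V + ((C−V)·d_A)·d_A = V + 66.0811·d_A = (16.0629,-57.9332)
T_B = V + ((C−V)·d_B)·d_B = V + 66.0811·d_B = (31.2743,-53.1120)
sweep = 180° − θ = 166.1305°

center=(23.9618,-56.4477) T_A=(16.0629,-57.9332) T_B=(31.2743,-53.1120) sweep=166.1305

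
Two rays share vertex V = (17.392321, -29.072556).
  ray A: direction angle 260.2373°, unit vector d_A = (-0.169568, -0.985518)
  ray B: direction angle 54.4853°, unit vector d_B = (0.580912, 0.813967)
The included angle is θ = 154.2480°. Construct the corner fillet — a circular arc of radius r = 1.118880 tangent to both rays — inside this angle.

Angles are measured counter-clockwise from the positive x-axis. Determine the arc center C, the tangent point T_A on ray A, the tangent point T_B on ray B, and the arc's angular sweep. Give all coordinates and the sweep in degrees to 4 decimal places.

center=(18.4516,-29.5143) T_A=(17.3490,-29.3246) T_B=(17.5409,-28.8644) sweep=25.7520

bisector direction at 337.3613° = (0.922950,-0.384919)
center distance |VC| = r/sin(θ/2) = 1.118880/sin(77.1240°) = 1.147740
C = V + |VC|·bis = (18.4516,-29.5143)
T_A = V + ((C−V)·d_A)·d_A = V + 0.2558·d_A = (17.3490,-29.3246)
T_B = V + ((C−V)·d_B)·d_B = V + 0.2558·d_B = (17.5409,-28.8644)
sweep = 180° − θ = 25.7520°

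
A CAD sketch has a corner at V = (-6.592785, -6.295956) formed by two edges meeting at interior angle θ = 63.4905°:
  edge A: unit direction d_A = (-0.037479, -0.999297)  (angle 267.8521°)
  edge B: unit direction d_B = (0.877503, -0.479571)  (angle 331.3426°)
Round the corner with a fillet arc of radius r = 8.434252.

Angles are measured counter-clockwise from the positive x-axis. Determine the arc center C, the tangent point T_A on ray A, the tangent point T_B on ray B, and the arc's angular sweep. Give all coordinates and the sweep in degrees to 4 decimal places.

bisector direction at 299.5974° = (0.493902,-0.869518)
center distance |VC| = r/sin(θ/2) = 8.434252/sin(31.7452°) = 16.030329
C = V + |VC|·bis = (1.3246,-20.2346)
T_A = V + ((C−V)·d_A)·d_A = V + 13.6321·d_A = (-7.1037,-19.9185)
T_B = V + ((C−V)·d_B)·d_B = V + 13.6321·d_B = (5.3694,-12.8335)
sweep = 180° − θ = 116.5095°

center=(1.3246,-20.2346) T_A=(-7.1037,-19.9185) T_B=(5.3694,-12.8335) sweep=116.5095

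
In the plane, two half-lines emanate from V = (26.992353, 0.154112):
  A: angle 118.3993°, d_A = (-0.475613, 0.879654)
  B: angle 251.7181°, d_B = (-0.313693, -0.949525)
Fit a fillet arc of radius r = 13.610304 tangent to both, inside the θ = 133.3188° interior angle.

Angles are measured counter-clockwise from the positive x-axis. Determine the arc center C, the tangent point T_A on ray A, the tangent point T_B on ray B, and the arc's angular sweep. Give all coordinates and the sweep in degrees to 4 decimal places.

center=(12.2267,-1.1530) T_A=(24.1991,5.3203) T_B=(25.1500,-5.4224) sweep=46.6812

bisector direction at 185.0587° = (-0.996105,-0.088176)
center distance |VC| = r/sin(θ/2) = 13.610304/sin(66.6594°) = 14.823361
C = V + |VC|·bis = (12.2267,-1.1530)
T_A = V + ((C−V)·d_A)·d_A = V + 5.8730·d_A = (24.1991,5.3203)
T_B = V + ((C−V)·d_B)·d_B = V + 5.8730·d_B = (25.1500,-5.4224)
sweep = 180° − θ = 46.6812°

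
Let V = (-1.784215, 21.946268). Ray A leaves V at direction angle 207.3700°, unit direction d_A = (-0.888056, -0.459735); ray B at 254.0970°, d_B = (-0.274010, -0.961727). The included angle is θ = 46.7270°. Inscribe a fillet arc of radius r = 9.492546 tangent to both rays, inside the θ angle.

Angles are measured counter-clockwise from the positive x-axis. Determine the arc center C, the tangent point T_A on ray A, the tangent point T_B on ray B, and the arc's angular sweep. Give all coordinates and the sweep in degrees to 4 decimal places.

bisector direction at 230.7335° = (-0.632928,-0.774210)
center distance |VC| = r/sin(θ/2) = 9.492546/sin(23.3635°) = 23.937034
C = V + |VC|·bis = (-16.9346,3.4140)
T_A = V + ((C−V)·d_A)·d_A = V + 21.9744·d_A = (-21.2987,11.8439)
T_B = V + ((C−V)·d_B)·d_B = V + 21.9744·d_B = (-7.8054,0.8129)
sweep = 180° − θ = 133.2730°

center=(-16.9346,3.4140) T_A=(-21.2987,11.8439) T_B=(-7.8054,0.8129) sweep=133.2730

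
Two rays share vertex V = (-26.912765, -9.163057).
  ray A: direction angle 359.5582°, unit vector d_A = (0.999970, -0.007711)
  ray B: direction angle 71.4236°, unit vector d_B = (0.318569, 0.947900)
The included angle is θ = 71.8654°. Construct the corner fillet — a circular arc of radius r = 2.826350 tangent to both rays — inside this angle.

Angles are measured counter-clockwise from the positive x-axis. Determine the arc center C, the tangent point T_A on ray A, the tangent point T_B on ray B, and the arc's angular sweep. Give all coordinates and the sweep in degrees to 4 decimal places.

center=(-22.9913,-6.3669) T_A=(-23.0131,-9.1931) T_B=(-25.6704,-5.4665) sweep=108.1346

bisector direction at 35.4909° = (0.814208,0.580574)
center distance |VC| = r/sin(θ/2) = 2.826350/sin(35.9327°) = 4.816264
C = V + |VC|·bis = (-22.9913,-6.3669)
T_A = V + ((C−V)·d_A)·d_A = V + 3.8998·d_A = (-23.0131,-9.1931)
T_B = V + ((C−V)·d_B)·d_B = V + 3.8998·d_B = (-25.6704,-5.4665)
sweep = 180° − θ = 108.1346°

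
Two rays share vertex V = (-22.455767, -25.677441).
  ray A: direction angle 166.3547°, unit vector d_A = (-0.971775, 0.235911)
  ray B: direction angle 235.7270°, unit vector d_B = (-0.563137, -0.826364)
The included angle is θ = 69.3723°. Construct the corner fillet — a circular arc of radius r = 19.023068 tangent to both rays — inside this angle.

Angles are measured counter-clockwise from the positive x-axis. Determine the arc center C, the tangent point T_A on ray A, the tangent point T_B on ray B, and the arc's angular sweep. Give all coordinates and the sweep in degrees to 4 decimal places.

bisector direction at 201.0409° = (-0.933325,-0.359033)
center distance |VC| = r/sin(θ/2) = 19.023068/sin(34.6861°) = 33.427712
C = V + |VC|·bis = (-53.6547,-37.6791)
T_A = V + ((C−V)·d_A)·d_A = V + 27.4870·d_A = (-49.1669,-19.1930)
T_B = V + ((C−V)·d_B)·d_B = V + 27.4870·d_B = (-37.9347,-48.3917)
sweep = 180° − θ = 110.6277°

center=(-53.6547,-37.6791) T_A=(-49.1669,-19.1930) T_B=(-37.9347,-48.3917) sweep=110.6277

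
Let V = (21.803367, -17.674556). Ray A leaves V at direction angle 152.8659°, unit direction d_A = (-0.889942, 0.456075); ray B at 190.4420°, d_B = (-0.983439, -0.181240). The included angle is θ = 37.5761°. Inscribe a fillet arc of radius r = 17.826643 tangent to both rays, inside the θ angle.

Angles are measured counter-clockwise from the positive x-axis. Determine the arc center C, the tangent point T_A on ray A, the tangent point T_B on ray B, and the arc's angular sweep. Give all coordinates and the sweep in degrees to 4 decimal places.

center=(-32.9610,-9.6403) T_A=(-24.8307,6.2243) T_B=(-29.7301,-27.1718) sweep=142.4239

bisector direction at 171.6540° = (-0.989409,0.145151)
center distance |VC| = r/sin(θ/2) = 17.826643/sin(18.7880°) = 55.350514
C = V + |VC|·bis = (-32.9610,-9.6403)
T_A = V + ((C−V)·d_A)·d_A = V + 52.4012·d_A = (-24.8307,6.2243)
T_B = V + ((C−V)·d_B)·d_B = V + 52.4012·d_B = (-29.7301,-27.1718)
sweep = 180° − θ = 142.4239°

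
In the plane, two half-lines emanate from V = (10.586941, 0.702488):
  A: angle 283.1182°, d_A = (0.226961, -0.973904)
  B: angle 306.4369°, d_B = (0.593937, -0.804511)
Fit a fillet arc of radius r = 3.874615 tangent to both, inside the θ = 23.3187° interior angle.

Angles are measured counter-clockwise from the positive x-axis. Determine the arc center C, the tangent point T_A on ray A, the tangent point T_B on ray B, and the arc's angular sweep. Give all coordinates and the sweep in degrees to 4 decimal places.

center=(18.6221,-16.7050) T_A=(14.8486,-17.5844) T_B=(21.7392,-14.4037) sweep=156.6813

bisector direction at 294.7776° = (0.419096,-0.907942)
center distance |VC| = r/sin(θ/2) = 3.874615/sin(11.6593°) = 19.172482
C = V + |VC|·bis = (18.6221,-16.7050)
T_A = V + ((C−V)·d_A)·d_A = V + 18.7769·d_A = (14.8486,-17.5844)
T_B = V + ((C−V)·d_B)·d_B = V + 18.7769·d_B = (21.7392,-14.4037)
sweep = 180° − θ = 156.6813°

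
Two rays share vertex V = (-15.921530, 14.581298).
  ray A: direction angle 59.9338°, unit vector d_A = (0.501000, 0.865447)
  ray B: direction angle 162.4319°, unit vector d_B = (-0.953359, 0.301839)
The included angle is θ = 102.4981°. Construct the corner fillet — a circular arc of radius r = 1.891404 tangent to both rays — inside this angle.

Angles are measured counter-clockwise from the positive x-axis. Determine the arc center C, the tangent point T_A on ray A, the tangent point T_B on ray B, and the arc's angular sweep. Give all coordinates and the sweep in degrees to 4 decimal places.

center=(-16.7979,16.8427) T_A=(-15.1610,15.8951) T_B=(-17.3688,15.0395) sweep=77.5019

bisector direction at 111.1829° = (-0.361345,0.932432)
center distance |VC| = r/sin(θ/2) = 1.891404/sin(51.2490°) = 2.425268
C = V + |VC|·bis = (-16.7979,16.8427)
T_A = V + ((C−V)·d_A)·d_A = V + 1.5181·d_A = (-15.1610,15.8951)
T_B = V + ((C−V)·d_B)·d_B = V + 1.5181·d_B = (-17.3688,15.0395)
sweep = 180° − θ = 77.5019°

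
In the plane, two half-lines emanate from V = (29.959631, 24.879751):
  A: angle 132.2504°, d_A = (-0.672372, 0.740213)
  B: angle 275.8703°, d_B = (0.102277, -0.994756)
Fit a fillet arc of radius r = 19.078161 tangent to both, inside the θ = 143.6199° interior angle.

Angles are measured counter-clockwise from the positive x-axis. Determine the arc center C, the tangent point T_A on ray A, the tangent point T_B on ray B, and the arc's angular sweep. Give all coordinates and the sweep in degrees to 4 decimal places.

center=(11.6227,16.6925) T_A=(25.7446,29.5201) T_B=(30.6008,18.6437) sweep=36.3801

bisector direction at 204.0604° = (-0.913117,-0.407699)
center distance |VC| = r/sin(θ/2) = 19.078161/sin(71.8100°) = 20.081719
C = V + |VC|·bis = (11.6227,16.6925)
T_A = V + ((C−V)·d_A)·d_A = V + 6.2689·d_A = (25.7446,29.5201)
T_B = V + ((C−V)·d_B)·d_B = V + 6.2689·d_B = (30.6008,18.6437)
sweep = 180° − θ = 36.3801°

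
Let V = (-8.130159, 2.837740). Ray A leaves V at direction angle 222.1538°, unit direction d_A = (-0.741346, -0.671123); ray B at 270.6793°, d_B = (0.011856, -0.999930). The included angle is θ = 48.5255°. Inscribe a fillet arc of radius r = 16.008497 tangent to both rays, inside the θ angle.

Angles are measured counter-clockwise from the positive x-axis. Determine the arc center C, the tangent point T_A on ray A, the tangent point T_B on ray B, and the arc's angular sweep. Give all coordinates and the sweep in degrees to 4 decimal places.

center=(-23.7165,-32.8660) T_A=(-34.4601,-20.9982) T_B=(-7.7091,-32.6762) sweep=131.4745

bisector direction at 246.4166° = (-0.400084,-0.916478)
center distance |VC| = r/sin(θ/2) = 16.008497/sin(24.2628°) = 38.957533
C = V + |VC|·bis = (-23.7165,-32.8660)
T_A = V + ((C−V)·d_A)·d_A = V + 35.5164·d_A = (-34.4601,-20.9982)
T_B = V + ((C−V)·d_B)·d_B = V + 35.5164·d_B = (-7.7091,-32.6762)
sweep = 180° − θ = 131.4745°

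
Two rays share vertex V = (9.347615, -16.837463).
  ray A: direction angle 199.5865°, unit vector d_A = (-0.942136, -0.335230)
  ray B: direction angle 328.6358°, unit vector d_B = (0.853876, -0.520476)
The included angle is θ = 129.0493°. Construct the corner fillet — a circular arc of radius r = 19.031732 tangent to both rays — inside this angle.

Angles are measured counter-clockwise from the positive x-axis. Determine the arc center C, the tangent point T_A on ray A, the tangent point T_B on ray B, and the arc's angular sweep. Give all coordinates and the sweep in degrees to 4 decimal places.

bisector direction at 264.1112° = (-0.102599,-0.994723)
center distance |VC| = r/sin(θ/2) = 19.031732/sin(64.5246°) = 21.081475
C = V + |VC|·bis = (7.1847,-37.8077)
T_A = V + ((C−V)·d_A)·d_A = V + 9.0676·d_A = (0.8047,-19.8772)
T_B = V + ((C−V)·d_B)·d_B = V + 9.0676·d_B = (17.0902,-21.5569)
sweep = 180° − θ = 50.9507°

center=(7.1847,-37.8077) T_A=(0.8047,-19.8772) T_B=(17.0902,-21.5569) sweep=50.9507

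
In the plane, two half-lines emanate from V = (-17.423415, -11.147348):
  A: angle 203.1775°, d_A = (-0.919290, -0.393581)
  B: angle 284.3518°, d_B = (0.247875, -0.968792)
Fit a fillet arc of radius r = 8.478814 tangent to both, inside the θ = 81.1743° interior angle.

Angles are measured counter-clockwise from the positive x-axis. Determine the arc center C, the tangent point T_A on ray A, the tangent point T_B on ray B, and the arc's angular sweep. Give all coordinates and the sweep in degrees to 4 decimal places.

center=(-23.1844,-22.8371) T_A=(-26.5215,-15.0426) T_B=(-14.9702,-20.7354) sweep=98.8257

bisector direction at 243.7647° = (-0.442059,-0.896986)
center distance |VC| = r/sin(θ/2) = 8.478814/sin(40.5872°) = 13.032221
C = V + |VC|·bis = (-23.1844,-22.8371)
T_A = V + ((C−V)·d_A)·d_A = V + 9.8969·d_A = (-26.5215,-15.0426)
T_B = V + ((C−V)·d_B)·d_B = V + 9.8969·d_B = (-14.9702,-20.7354)
sweep = 180° − θ = 98.8257°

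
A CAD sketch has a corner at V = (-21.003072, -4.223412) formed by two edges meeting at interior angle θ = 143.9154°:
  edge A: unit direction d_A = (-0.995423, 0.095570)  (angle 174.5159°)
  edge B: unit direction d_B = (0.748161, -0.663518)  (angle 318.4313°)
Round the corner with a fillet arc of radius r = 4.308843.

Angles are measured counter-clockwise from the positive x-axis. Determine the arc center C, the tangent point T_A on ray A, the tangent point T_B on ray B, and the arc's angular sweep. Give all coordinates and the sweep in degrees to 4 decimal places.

bisector direction at 246.4736° = (-0.399172,-0.916876)
center distance |VC| = r/sin(θ/2) = 4.308843/sin(71.9577°) = 4.531674
C = V + |VC|·bis = (-22.8120,-8.3784)
T_A = V + ((C−V)·d_A)·d_A = V + 1.4035·d_A = (-22.4002,-4.0893)
T_B = V + ((C−V)·d_B)·d_B = V + 1.4035·d_B = (-19.9530,-5.1547)
sweep = 180° − θ = 36.0846°

center=(-22.8120,-8.3784) T_A=(-22.4002,-4.0893) T_B=(-19.9530,-5.1547) sweep=36.0846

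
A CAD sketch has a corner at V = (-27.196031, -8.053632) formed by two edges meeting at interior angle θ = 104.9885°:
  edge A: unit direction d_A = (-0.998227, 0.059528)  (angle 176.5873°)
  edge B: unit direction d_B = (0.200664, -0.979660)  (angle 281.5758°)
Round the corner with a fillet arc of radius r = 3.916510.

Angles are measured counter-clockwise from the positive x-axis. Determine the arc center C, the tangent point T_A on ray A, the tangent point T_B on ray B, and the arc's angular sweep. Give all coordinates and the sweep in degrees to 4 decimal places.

bisector direction at 229.0815° = (-0.654984,-0.755643)
center distance |VC| = r/sin(θ/2) = 3.916510/sin(52.4943°) = 4.937033
C = V + |VC|·bis = (-30.4297,-11.7843)
T_A = V + ((C−V)·d_A)·d_A = V + 3.0059·d_A = (-30.1966,-7.8747)
T_B = V + ((C−V)·d_B)·d_B = V + 3.0059·d_B = (-26.5929,-10.9984)
sweep = 180° − θ = 75.0115°

center=(-30.4297,-11.7843) T_A=(-30.1966,-7.8747) T_B=(-26.5929,-10.9984) sweep=75.0115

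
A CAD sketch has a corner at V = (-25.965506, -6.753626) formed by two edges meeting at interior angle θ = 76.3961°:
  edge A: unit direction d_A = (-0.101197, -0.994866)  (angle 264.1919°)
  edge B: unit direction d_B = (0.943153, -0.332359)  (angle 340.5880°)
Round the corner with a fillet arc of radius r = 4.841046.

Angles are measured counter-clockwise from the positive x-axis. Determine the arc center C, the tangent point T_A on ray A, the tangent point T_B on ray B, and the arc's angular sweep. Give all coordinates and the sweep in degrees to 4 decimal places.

center=(-21.7719,-13.3642) T_A=(-26.5881,-12.8743) T_B=(-20.1629,-8.7984) sweep=103.6039

bisector direction at 302.3899° = (0.535679,-0.844422)
center distance |VC| = r/sin(θ/2) = 4.841046/sin(38.1981°) = 7.828573
C = V + |VC|·bis = (-21.7719,-13.3642)
T_A = V + ((C−V)·d_A)·d_A = V + 6.1523·d_A = (-26.5881,-12.8743)
T_B = V + ((C−V)·d_B)·d_B = V + 6.1523·d_B = (-20.1629,-8.7984)
sweep = 180° − θ = 103.6039°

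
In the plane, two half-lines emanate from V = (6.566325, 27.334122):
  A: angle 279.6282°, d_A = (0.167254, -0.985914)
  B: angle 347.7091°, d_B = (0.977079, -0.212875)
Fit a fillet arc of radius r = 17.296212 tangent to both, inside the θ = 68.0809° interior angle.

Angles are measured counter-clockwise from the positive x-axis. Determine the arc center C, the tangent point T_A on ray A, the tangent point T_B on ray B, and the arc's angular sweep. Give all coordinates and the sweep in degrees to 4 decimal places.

bisector direction at 313.6687° = (0.690487,-0.723345)
center distance |VC| = r/sin(θ/2) = 17.296212/sin(34.0404°) = 30.898339
C = V + |VC|·bis = (27.9012,4.9840)
T_A = V + ((C−V)·d_A)·d_A = V + 25.6037·d_A = (10.8486,2.0911)
T_B = V + ((C−V)·d_B)·d_B = V + 25.6037·d_B = (31.5832,21.8837)
sweep = 180° − θ = 111.9191°

center=(27.9012,4.9840) T_A=(10.8486,2.0911) T_B=(31.5832,21.8837) sweep=111.9191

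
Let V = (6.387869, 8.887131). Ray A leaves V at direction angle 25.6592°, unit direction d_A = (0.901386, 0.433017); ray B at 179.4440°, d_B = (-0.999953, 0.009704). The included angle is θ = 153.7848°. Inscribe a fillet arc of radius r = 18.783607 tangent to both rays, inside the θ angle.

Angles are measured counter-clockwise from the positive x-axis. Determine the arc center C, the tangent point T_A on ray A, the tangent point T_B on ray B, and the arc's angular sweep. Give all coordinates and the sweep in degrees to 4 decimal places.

bisector direction at 102.5516° = (-0.217319,0.976101)
center distance |VC| = r/sin(θ/2) = 18.783607/sin(76.8924°) = 19.286089
C = V + |VC|·bis = (2.1966,27.7123)
T_A = V + ((C−V)·d_A)·d_A = V + 4.3737·d_A = (10.3303,10.7810)
T_B = V + ((C−V)·d_B)·d_B = V + 4.3737·d_B = (2.0144,8.9296)
sweep = 180° − θ = 26.2152°

center=(2.1966,27.7123) T_A=(10.3303,10.7810) T_B=(2.0144,8.9296) sweep=26.2152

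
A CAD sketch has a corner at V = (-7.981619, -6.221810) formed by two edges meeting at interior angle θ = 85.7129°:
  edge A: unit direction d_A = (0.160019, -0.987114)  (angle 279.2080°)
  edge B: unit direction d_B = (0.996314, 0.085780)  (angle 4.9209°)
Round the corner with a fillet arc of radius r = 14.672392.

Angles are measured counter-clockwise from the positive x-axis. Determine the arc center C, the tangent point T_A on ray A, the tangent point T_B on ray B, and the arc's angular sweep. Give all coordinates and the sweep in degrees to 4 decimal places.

center=(9.0322,-19.4836) T_A=(-5.4512,-21.8315) T_B=(7.7736,-4.8653) sweep=94.2871

bisector direction at 322.0645° = (0.788703,-0.614775)
center distance |VC| = r/sin(θ/2) = 14.672392/sin(42.8565°) = 21.571848
C = V + |VC|·bis = (9.0322,-19.4836)
T_A = V + ((C−V)·d_A)·d_A = V + 15.8135·d_A = (-5.4512,-21.8315)
T_B = V + ((C−V)·d_B)·d_B = V + 15.8135·d_B = (7.7736,-4.8653)
sweep = 180° − θ = 94.2871°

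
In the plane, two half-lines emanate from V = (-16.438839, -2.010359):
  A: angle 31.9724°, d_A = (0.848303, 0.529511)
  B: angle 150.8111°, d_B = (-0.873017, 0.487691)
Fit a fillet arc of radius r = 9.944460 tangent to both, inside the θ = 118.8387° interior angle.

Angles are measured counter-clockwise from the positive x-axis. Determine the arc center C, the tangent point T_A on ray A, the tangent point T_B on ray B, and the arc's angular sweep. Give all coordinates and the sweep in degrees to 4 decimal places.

bisector direction at 91.3918° = (-0.024288,0.999705)
center distance |VC| = r/sin(θ/2) = 9.944460/sin(59.4194°) = 11.551051
C = V + |VC|·bis = (-16.7194,9.5373)
T_A = V + ((C−V)·d_A)·d_A = V + 5.8766·d_A = (-11.4537,1.1014)
T_B = V + ((C−V)·d_B)·d_B = V + 5.8766·d_B = (-21.5692,0.8556)
sweep = 180° − θ = 61.1613°

center=(-16.7194,9.5373) T_A=(-11.4537,1.1014) T_B=(-21.5692,0.8556) sweep=61.1613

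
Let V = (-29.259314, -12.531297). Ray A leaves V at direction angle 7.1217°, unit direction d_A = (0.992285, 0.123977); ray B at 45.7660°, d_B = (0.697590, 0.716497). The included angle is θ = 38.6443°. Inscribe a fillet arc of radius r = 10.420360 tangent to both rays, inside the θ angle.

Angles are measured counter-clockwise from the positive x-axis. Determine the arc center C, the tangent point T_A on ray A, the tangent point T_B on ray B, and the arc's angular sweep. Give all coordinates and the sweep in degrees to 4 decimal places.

center=(-1.0614,1.4932) T_A=(0.2304,-8.8468) T_B=(-8.5276,8.7623) sweep=141.3557

bisector direction at 26.4439° = (0.895371,0.445321)
center distance |VC| = r/sin(θ/2) = 10.420360/sin(19.3222°) = 31.492941
C = V + |VC|·bis = (-1.0614,1.4932)
T_A = V + ((C−V)·d_A)·d_A = V + 29.7190·d_A = (0.2304,-8.8468)
T_B = V + ((C−V)·d_B)·d_B = V + 29.7190·d_B = (-8.5276,8.7623)
sweep = 180° − θ = 141.3557°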